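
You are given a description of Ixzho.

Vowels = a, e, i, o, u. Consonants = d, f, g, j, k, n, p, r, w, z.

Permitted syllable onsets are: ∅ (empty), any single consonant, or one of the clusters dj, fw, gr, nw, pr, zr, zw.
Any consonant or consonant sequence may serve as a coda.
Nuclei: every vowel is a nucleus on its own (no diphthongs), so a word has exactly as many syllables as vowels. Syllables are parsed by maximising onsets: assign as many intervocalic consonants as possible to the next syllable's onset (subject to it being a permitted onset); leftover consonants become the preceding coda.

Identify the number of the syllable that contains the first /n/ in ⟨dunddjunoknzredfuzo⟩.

1

Vowels present: u, u, o, e, u, o; each is a nucleus, giving 6 syllables.
/u…u/ gap (V1→V2): /nddj/; trying suffixes from longest down, /dj/ is the first permitted one, so coda /nd/ | onset /dj/.
/u…o/ gap (V2→V3): /n/ is a single consonant, so it becomes the next onset.
/o…e/ gap (V3→V4): /knzr/; trying suffixes from longest down, /zr/ is the first permitted one, so coda /kn/ | onset /zr/.
/e…u/ gap (V4→V5): /df/; trying suffixes from longest down, /f/ is the first permitted one, so coda /d/ | onset /f/.
/u…o/ gap (V5→V6): /z/ → onset of the next syllable (single consonants are always licit onsets).
Putting it together: dund.dju.nokn.zred.fu.zo.
The first /n/ is in the coda of syllable 1 (/dund/).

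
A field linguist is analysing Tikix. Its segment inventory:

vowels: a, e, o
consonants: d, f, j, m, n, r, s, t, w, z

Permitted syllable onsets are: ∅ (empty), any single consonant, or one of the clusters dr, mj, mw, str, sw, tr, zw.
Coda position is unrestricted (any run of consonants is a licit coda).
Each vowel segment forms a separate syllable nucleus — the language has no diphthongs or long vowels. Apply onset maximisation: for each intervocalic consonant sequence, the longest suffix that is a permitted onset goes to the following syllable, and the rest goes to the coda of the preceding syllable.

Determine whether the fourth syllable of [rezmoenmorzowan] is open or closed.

closed

The vowels are e, o, e, o, o, a — 6 nuclei, so 6 syllables.
/e…o/ gap (V1→V2): /zm/ splits as /z/ + /m/ (/m/ is the longest suffix that is a licit onset).
/o…e/ gap (V2→V3): nothing intervenes; syllable break is V.V.
/e…o/ gap (V3→V4): /nm/ splits as /n/ + /m/ (/m/ is the longest suffix that is a licit onset).
/o…o/ gap (V4→V5): /rz/ splits as /r/ + /z/ (/z/ is the longest suffix that is a licit onset).
/o…a/ gap (V5→V6): /w/ → onset of the next syllable (single consonants are always licit onsets).
Putting it together: rez.mo.en.mor.zo.wan.
Syllable 4 is /mor/ with coda /r/, so it is closed.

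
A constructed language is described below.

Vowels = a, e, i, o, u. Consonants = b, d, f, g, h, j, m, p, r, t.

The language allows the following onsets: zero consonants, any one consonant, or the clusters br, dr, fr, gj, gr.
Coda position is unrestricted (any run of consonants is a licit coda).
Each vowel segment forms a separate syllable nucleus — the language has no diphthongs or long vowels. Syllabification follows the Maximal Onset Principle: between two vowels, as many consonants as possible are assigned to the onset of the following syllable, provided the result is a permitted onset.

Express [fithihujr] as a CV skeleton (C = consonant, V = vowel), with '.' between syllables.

The vowels are i, i, u — 3 nuclei, so 3 syllables.
/i…i/ gap (V1→V2): /th/; trying suffixes from longest down, /h/ is the first permitted one, so coda /t/ | onset /h/.
/i…u/ gap (V2→V3): /h/ is a single consonant, so it becomes the next onset.
Putting it together: fit.hi.hujr.
Mapping each syllable to C/V: /fit/ → CVC, /hi/ → CV, /hujr/ → CVCC.

CVC.CV.CVCC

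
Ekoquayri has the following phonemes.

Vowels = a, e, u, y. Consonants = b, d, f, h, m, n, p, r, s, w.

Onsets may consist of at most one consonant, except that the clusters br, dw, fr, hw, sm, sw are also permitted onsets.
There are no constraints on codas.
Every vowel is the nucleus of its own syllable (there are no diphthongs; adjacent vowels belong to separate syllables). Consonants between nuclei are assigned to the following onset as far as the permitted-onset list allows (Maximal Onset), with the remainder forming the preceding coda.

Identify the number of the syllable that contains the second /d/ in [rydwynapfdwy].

4

The vowels are y, y, a, y — 4 nuclei, so 4 syllables.
σ1/σ2 boundary: /dw/ — entire cluster is a permitted onset → onset /dw/, coda ∅.
σ2/σ3 boundary: /n/ is a single consonant, so it becomes the next onset.
σ3/σ4 boundary: /pfdw/; trying suffixes from longest down, /dw/ is the first permitted one, so coda /pf/ | onset /dw/.
Putting it together: ry.dwy.napf.dwy.
The second /d/ is in the onset of syllable 4 (/dwy/).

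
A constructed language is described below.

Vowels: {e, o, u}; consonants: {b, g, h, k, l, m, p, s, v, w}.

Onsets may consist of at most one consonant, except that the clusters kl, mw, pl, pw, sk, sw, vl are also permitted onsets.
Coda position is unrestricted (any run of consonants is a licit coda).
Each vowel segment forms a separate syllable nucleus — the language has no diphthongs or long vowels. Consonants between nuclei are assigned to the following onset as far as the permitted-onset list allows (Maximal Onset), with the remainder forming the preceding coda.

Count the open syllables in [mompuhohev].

2

Nuclei (vowels): o, u, o, e → 4 syllables.
V1 /o/ – V2 /u/: /mp/; trying suffixes from longest down, /p/ is the first permitted one, so coda /m/ | onset /p/.
V2 /u/ – V3 /o/: /h/ is a single consonant, so it becomes the next onset.
V3 /o/ – V4 /e/: /h/ is a single consonant, so it becomes the next onset.
Syllabification: mom.pu.ho.hev.
Classifying each syllable: /mom/ (closed), /pu/ (open), /ho/ (open), /hev/ (closed).
Open syllables: 2.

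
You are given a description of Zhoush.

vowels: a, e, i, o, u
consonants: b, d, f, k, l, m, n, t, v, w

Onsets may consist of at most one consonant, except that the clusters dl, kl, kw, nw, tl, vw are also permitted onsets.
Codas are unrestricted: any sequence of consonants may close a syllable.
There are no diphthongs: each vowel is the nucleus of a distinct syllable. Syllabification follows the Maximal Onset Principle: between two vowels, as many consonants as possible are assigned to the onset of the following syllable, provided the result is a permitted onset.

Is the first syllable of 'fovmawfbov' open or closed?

The vowels are o, a, o — 3 nuclei, so 3 syllables.
/o…a/ gap (V1→V2): cluster /vm/ — the longest permitted-onset suffix is /m/; onset = /m/, preceding coda = /v/.
/a…o/ gap (V2→V3): /wfb/ splits as /wf/ + /b/ (/b/ is the longest suffix that is a licit onset).
Putting it together: fov.mawf.bov.
Syllable 1 is /fov/ with coda /v/, so it is closed.

closed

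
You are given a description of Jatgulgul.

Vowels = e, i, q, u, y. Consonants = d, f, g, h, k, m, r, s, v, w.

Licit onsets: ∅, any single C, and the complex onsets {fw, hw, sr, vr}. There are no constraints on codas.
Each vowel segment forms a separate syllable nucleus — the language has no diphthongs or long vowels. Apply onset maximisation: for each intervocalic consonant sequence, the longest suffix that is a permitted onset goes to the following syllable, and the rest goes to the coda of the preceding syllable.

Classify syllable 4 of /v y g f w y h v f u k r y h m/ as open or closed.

Nuclei (vowels): y, y, u, y → 4 syllables.
σ1/σ2 boundary: /gfw/ splits as /g/ + /fw/ (/fw/ is the longest suffix that is a licit onset).
σ2/σ3 boundary: /hvf/ — longest licit onset from the right is /f/, leaving /hv/ as coda.
σ3/σ4 boundary: /kr/ splits as /k/ + /r/ (/r/ is the longest suffix that is a licit onset).
Syllabification: vyg.fwyhv.fuk.ryhm.
Syllable 4 is /ryhm/ with coda /hm/, so it is closed.

closed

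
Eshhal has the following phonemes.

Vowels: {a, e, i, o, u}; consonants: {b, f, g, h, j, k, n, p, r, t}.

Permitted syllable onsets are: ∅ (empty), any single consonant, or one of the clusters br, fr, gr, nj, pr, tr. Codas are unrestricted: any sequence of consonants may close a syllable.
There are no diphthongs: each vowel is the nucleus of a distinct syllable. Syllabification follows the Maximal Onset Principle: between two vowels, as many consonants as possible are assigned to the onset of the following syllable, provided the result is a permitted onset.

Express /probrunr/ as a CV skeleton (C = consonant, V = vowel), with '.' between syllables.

CCV.CCVCC

Nuclei (vowels): o, u → 2 syllables.
Between /o/ (V1) and /u/ (V2): /br/ is a licit onset in full, so it all attaches to the next syllable.
Result: pro.brunr.
Mapping each syllable to C/V: /pro/ → CCV, /brunr/ → CCVCC.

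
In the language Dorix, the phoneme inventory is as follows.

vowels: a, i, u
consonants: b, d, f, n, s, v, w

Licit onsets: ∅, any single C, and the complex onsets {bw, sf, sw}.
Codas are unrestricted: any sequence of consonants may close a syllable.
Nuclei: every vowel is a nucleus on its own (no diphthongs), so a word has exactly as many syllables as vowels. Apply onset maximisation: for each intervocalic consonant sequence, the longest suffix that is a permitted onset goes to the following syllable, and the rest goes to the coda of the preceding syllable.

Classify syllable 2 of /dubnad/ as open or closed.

Nuclei (vowels): u, a → 2 syllables.
V1 /u/ – V2 /a/: /bn/ splits as /b/ + /n/ (/n/ is the longest suffix that is a licit onset).
Putting it together: dub.nad.
Syllable 2 is /nad/ with coda /d/, so it is closed.

closed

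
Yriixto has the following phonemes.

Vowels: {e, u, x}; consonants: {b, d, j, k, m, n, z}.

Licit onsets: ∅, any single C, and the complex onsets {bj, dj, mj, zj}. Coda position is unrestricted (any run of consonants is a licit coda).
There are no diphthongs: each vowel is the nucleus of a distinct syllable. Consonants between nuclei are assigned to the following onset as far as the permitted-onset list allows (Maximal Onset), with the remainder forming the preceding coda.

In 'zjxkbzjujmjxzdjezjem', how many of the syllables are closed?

Vowels present: x, u, x, e, e; each is a nucleus, giving 5 syllables.
Between /x/ (V1) and /u/ (V2): cluster /kbzj/ — the longest permitted-onset suffix is /zj/; onset = /zj/, preceding coda = /kb/.
Between /u/ (V2) and /x/ (V3): cluster /jmj/ — the longest permitted-onset suffix is /mj/; onset = /mj/, preceding coda = /j/.
Between /x/ (V3) and /e/ (V4): cluster /zdj/ — the longest permitted-onset suffix is /dj/; onset = /dj/, preceding coda = /z/.
Between /e/ (V4) and /e/ (V5): /zj/ is a licit onset in full, so it all attaches to the next syllable.
Putting it together: zjxkb.zjuj.mjxz.dje.zjem.
Classifying each syllable: /zjxkb/ (closed), /zjuj/ (closed), /mjxz/ (closed), /dje/ (open), /zjem/ (closed).
Closed syllables: 4.

4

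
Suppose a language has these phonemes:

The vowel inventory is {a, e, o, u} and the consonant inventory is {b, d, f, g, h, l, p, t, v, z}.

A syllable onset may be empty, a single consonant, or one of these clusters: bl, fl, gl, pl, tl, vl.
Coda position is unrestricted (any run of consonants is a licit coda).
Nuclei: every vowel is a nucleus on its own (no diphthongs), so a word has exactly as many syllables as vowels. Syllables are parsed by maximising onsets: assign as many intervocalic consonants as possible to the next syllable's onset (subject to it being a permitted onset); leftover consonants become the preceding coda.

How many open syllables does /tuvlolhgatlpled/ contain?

Vowels present: u, o, a, e; each is a nucleus, giving 4 syllables.
Between /u/ (V1) and /o/ (V2): cluster /vl/ — /vl/ is itself a permitted onset, so the whole cluster goes right; preceding coda = ∅.
Between /o/ (V2) and /a/ (V3): /lhg/ — longest licit onset from the right is /g/, leaving /lh/ as coda.
Between /a/ (V3) and /e/ (V4): /tlpl/; trying suffixes from longest down, /pl/ is the first permitted one, so coda /tl/ | onset /pl/.
Putting it together: tu.vlolh.gatl.pled.
Classifying each syllable: /tu/ (open), /vlolh/ (closed), /gatl/ (closed), /pled/ (closed).
Open syllables: 1.

1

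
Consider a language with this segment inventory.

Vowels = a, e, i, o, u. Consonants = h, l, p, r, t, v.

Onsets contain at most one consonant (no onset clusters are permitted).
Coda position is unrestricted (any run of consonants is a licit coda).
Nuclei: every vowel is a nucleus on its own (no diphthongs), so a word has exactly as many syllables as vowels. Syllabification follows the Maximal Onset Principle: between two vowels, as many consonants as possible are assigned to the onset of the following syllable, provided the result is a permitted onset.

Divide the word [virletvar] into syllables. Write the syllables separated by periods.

vir.let.var

Nuclei (vowels): i, e, a → 3 syllables.
/i…e/ gap (V1→V2): /rl/ — longest licit onset from the right is /l/, leaving /r/ as coda.
/e…a/ gap (V2→V3): /tv/ splits as /t/ + /v/ (/v/ is the longest suffix that is a licit onset).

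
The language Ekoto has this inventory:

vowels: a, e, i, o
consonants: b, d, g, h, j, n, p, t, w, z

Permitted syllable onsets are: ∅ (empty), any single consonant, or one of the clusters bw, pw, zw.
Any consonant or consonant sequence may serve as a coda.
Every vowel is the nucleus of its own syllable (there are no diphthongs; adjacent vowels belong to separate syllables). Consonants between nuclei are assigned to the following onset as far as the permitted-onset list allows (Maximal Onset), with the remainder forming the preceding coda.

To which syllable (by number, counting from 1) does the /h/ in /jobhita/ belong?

Nuclei (vowels): o, i, a → 3 syllables.
/o…i/ gap (V1→V2): cluster /bh/ — the longest permitted-onset suffix is /h/; onset = /h/, preceding coda = /b/.
/i…a/ gap (V2→V3): /t/ → onset of the next syllable (single consonants are always licit onsets).
Putting it together: job.hi.ta.
The /h/ is in the onset of syllable 2 (/hi/).

2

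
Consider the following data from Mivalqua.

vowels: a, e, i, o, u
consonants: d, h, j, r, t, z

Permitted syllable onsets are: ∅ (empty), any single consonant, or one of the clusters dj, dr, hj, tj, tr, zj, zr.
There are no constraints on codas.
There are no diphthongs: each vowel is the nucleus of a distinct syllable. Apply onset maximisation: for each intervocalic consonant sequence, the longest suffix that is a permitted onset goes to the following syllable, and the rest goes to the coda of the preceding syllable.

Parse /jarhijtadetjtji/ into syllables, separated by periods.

Nuclei (vowels): a, i, a, e, i → 5 syllables.
V1 /a/ – V2 /i/: /rh/ — longest licit onset from the right is /h/, leaving /r/ as coda.
V2 /i/ – V3 /a/: /jt/; trying suffixes from longest down, /t/ is the first permitted one, so coda /j/ | onset /t/.
V3 /a/ – V4 /e/: /d/ → onset of the next syllable (single consonants are always licit onsets).
V4 /e/ – V5 /i/: cluster /tjtj/ — the longest permitted-onset suffix is /tj/; onset = /tj/, preceding coda = /tj/.

jar.hij.ta.detj.tji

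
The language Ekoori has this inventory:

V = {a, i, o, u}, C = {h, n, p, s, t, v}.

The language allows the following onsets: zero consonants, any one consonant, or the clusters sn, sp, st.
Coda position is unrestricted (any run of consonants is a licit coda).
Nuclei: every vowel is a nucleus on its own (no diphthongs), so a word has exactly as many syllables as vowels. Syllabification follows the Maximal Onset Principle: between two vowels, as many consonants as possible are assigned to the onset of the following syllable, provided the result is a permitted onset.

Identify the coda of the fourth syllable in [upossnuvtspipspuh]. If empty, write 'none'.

Nuclei (vowels): u, o, u, i, u → 5 syllables.
V1 /u/ – V2 /o/: just /p/ — single C goes to the following onset.
V2 /o/ – V3 /u/: /ssn/; trying suffixes from longest down, /sn/ is the first permitted one, so coda /s/ | onset /sn/.
V3 /u/ – V4 /i/: /vtsp/ — longest licit onset from the right is /sp/, leaving /vt/ as coda.
V4 /i/ – V5 /u/: cluster /psp/ — the longest permitted-onset suffix is /sp/; onset = /sp/, preceding coda = /p/.
Result: u.pos.snuvt.spip.spuh.
Syllable 4 is /spip/: onset /sp/, nucleus /i/, coda /p/.

p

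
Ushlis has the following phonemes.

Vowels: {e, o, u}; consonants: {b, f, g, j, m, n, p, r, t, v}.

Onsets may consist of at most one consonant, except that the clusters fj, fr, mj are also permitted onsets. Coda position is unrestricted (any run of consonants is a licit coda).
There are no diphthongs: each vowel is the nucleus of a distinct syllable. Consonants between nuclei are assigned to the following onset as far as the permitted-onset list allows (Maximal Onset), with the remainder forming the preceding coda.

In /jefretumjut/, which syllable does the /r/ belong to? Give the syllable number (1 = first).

2

Vowels present: e, e, u, u; each is a nucleus, giving 4 syllables.
/e…e/ gap (V1→V2): /fr/ is a licit onset in full, so it all attaches to the next syllable.
/e…u/ gap (V2→V3): /t/ is a single consonant, so it becomes the next onset.
/u…u/ gap (V3→V4): /mj/ is a licit onset in full, so it all attaches to the next syllable.
Result: je.fre.tu.mjut.
The /r/ is in the onset of syllable 2 (/fre/).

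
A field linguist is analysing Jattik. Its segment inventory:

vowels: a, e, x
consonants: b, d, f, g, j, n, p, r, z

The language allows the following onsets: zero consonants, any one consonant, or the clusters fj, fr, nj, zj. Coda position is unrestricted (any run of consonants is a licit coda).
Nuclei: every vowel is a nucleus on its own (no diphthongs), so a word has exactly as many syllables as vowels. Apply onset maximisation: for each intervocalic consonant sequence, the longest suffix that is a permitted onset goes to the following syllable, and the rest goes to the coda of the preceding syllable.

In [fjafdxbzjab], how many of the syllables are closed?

Vowels present: a, x, a; each is a nucleus, giving 3 syllables.
V1 /a/ – V2 /x/: cluster /fd/ — the longest permitted-onset suffix is /d/; onset = /d/, preceding coda = /f/.
V2 /x/ – V3 /a/: /bzj/ — longest licit onset from the right is /zj/, leaving /b/ as coda.
Result: fjaf.dxb.zjab.
Classifying each syllable: /fjaf/ (closed), /dxb/ (closed), /zjab/ (closed).
Closed syllables: 3.

3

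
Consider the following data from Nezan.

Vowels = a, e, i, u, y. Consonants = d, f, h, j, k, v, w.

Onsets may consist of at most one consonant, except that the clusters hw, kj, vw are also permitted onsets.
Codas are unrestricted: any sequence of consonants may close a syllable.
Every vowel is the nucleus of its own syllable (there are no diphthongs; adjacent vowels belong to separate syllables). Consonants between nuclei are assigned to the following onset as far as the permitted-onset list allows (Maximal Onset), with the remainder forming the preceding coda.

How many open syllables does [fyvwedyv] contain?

2

The vowels are y, e, y — 3 nuclei, so 3 syllables.
σ1/σ2 boundary: /vw/ — entire cluster is a permitted onset → onset /vw/, coda ∅.
σ2/σ3 boundary: /d/ → onset of the next syllable (single consonants are always licit onsets).
Putting it together: fy.vwe.dyv.
Classifying each syllable: /fy/ (open), /vwe/ (open), /dyv/ (closed).
Open syllables: 2.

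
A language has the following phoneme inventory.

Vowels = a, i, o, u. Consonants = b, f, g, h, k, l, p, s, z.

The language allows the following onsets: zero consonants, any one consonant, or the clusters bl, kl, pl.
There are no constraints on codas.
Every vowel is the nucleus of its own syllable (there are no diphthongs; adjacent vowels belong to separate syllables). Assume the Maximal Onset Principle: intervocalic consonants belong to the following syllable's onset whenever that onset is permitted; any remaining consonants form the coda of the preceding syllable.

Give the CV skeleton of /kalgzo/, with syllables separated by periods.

CVCC.CV

The vowels are a, o — 2 nuclei, so 2 syllables.
σ1/σ2 boundary: /lgz/; trying suffixes from longest down, /z/ is the first permitted one, so coda /lg/ | onset /z/.
Result: kalg.zo.
Mapping each syllable to C/V: /kalg/ → CVCC, /zo/ → CV.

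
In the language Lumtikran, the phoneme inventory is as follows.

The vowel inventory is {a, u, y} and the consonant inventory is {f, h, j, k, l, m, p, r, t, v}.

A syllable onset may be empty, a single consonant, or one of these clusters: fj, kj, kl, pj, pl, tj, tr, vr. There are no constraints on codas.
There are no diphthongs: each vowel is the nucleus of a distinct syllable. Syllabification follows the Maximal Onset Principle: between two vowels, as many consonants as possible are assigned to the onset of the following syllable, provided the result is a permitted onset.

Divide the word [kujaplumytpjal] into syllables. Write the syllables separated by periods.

ku.ja.plu.myt.pjal

Vowels present: u, a, u, y, a; each is a nucleus, giving 5 syllables.
V1 /u/ – V2 /a/: /j/ → onset of the next syllable (single consonants are always licit onsets).
V2 /a/ – V3 /u/: /pl/ is a licit onset in full, so it all attaches to the next syllable.
V3 /u/ – V4 /y/: /m/ → onset of the next syllable (single consonants are always licit onsets).
V4 /y/ – V5 /a/: /tpj/; trying suffixes from longest down, /pj/ is the first permitted one, so coda /t/ | onset /pj/.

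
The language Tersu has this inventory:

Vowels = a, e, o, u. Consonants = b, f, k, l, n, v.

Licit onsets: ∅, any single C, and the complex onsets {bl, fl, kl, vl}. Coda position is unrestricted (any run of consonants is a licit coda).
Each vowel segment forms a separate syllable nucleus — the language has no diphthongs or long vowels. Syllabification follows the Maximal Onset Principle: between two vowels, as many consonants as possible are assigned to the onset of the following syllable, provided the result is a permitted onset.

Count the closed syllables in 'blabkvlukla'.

1

The vowels are a, u, a — 3 nuclei, so 3 syllables.
V1 /a/ – V2 /u/: cluster /bkvl/ — the longest permitted-onset suffix is /vl/; onset = /vl/, preceding coda = /bk/.
V2 /u/ – V3 /a/: cluster /kl/ — /kl/ is itself a permitted onset, so the whole cluster goes right; preceding coda = ∅.
So the parse is blabk.vlu.kla.
Classifying each syllable: /blabk/ (closed), /vlu/ (open), /kla/ (open).
Closed syllables: 1.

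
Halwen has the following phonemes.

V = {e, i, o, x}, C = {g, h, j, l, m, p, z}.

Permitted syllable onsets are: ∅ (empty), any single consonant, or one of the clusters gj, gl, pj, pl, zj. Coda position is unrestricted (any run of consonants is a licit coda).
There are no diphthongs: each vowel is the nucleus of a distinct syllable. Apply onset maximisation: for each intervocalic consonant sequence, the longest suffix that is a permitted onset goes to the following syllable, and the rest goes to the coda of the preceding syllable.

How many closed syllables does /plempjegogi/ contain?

Nuclei (vowels): e, e, o, i → 4 syllables.
/e…e/ gap (V1→V2): cluster /mpj/ — the longest permitted-onset suffix is /pj/; onset = /pj/, preceding coda = /m/.
/e…o/ gap (V2→V3): /g/ is a single consonant, so it becomes the next onset.
/o…i/ gap (V3→V4): /g/ is a single consonant, so it becomes the next onset.
Syllabification: plem.pje.go.gi.
Classifying each syllable: /plem/ (closed), /pje/ (open), /go/ (open), /gi/ (open).
Closed syllables: 1.

1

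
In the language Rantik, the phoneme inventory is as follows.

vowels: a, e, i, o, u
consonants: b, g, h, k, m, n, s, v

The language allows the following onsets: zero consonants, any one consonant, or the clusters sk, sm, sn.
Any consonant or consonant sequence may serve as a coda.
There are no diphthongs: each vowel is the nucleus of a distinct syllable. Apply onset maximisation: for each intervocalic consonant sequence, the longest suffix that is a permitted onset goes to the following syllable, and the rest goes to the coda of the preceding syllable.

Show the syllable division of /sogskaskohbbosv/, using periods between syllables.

sog.ska.skohb.bosv

The vowels are o, a, o, o — 4 nuclei, so 4 syllables.
σ1/σ2 boundary: /gsk/ — longest licit onset from the right is /sk/, leaving /g/ as coda.
σ2/σ3 boundary: cluster /sk/ — /sk/ is itself a permitted onset, so the whole cluster goes right; preceding coda = ∅.
σ3/σ4 boundary: /hbb/; trying suffixes from longest down, /b/ is the first permitted one, so coda /hb/ | onset /b/.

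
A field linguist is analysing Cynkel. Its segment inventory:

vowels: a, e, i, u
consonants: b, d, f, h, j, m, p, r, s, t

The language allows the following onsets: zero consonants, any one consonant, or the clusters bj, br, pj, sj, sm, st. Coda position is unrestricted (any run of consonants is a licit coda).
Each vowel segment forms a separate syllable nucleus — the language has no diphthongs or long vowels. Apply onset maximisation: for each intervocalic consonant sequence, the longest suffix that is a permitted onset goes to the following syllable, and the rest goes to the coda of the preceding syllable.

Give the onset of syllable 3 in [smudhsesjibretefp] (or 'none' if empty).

sj

Vowels present: u, e, i, e, e; each is a nucleus, giving 5 syllables.
V1 /u/ – V2 /e/: cluster /dhs/ — the longest permitted-onset suffix is /s/; onset = /s/, preceding coda = /dh/.
V2 /e/ – V3 /i/: /sj/ — entire cluster is a permitted onset → onset /sj/, coda ∅.
V3 /i/ – V4 /e/: cluster /br/ — /br/ is itself a permitted onset, so the whole cluster goes right; preceding coda = ∅.
V4 /e/ – V5 /e/: /t/ is a single consonant, so it becomes the next onset.
Syllabification: smudh.se.sji.bre.tefp.
Syllable 3 is /sji/: onset /sj/, nucleus /i/, coda ∅.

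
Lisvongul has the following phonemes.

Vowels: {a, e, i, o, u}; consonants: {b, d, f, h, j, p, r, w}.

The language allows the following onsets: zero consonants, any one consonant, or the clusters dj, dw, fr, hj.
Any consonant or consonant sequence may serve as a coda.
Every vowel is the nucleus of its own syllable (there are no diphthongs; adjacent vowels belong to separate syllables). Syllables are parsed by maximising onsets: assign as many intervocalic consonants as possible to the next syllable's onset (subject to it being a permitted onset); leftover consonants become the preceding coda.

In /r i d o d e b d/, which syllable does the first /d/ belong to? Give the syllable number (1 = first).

2

The vowels are i, o, e — 3 nuclei, so 3 syllables.
σ1/σ2 boundary: just /d/ — single C goes to the following onset.
σ2/σ3 boundary: /d/ is a single consonant, so it becomes the next onset.
So the parse is ri.do.debd.
The first /d/ is in the onset of syllable 2 (/do/).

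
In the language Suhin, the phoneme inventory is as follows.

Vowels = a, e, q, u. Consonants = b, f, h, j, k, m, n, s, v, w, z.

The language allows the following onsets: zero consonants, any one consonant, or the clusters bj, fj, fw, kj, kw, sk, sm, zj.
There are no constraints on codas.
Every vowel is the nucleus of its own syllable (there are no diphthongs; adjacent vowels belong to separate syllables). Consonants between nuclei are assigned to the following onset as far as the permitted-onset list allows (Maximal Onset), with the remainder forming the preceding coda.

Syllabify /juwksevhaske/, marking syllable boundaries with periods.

Vowels present: u, e, a, e; each is a nucleus, giving 4 syllables.
V1 /u/ – V2 /e/: cluster /wks/ — the longest permitted-onset suffix is /s/; onset = /s/, preceding coda = /wk/.
V2 /e/ – V3 /a/: /vh/ splits as /v/ + /h/ (/h/ is the longest suffix that is a licit onset).
V3 /a/ – V4 /e/: /sk/ — entire cluster is a permitted onset → onset /sk/, coda ∅.

juwk.sev.ha.ske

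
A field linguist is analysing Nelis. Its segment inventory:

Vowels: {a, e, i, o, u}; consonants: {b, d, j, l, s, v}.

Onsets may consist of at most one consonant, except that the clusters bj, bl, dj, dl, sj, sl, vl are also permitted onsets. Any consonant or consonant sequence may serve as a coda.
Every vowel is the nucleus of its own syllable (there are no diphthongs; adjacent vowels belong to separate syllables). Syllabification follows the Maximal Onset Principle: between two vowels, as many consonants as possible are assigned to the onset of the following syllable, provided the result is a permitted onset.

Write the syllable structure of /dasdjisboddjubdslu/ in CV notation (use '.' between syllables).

Nuclei (vowels): a, i, o, u, u → 5 syllables.
/a…i/ gap (V1→V2): /sdj/ splits as /s/ + /dj/ (/dj/ is the longest suffix that is a licit onset).
/i…o/ gap (V2→V3): /sb/; trying suffixes from longest down, /b/ is the first permitted one, so coda /s/ | onset /b/.
/o…u/ gap (V3→V4): /ddj/ splits as /d/ + /dj/ (/dj/ is the longest suffix that is a licit onset).
/u…u/ gap (V4→V5): /bdsl/; trying suffixes from longest down, /sl/ is the first permitted one, so coda /bd/ | onset /sl/.
Syllabification: das.djis.bod.djubd.slu.
Mapping each syllable to C/V: /das/ → CVC, /djis/ → CCVC, /bod/ → CVC, /djubd/ → CCVCC, /slu/ → CCV.

CVC.CCVC.CVC.CCVCC.CCV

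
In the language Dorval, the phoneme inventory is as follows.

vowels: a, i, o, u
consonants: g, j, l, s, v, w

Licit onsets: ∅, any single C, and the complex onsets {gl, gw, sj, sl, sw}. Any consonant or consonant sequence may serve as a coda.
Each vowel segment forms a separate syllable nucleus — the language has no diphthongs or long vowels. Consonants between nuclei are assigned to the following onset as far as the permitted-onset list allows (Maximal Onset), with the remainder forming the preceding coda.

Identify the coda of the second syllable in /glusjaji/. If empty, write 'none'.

Nuclei (vowels): u, a, i → 3 syllables.
V1 /u/ – V2 /a/: /sj/ is a licit onset in full, so it all attaches to the next syllable.
V2 /a/ – V3 /i/: just /j/ — single C goes to the following onset.
Syllabification: glu.sja.ji.
Syllable 2 is /sja/: onset /sj/, nucleus /a/, coda ∅.

none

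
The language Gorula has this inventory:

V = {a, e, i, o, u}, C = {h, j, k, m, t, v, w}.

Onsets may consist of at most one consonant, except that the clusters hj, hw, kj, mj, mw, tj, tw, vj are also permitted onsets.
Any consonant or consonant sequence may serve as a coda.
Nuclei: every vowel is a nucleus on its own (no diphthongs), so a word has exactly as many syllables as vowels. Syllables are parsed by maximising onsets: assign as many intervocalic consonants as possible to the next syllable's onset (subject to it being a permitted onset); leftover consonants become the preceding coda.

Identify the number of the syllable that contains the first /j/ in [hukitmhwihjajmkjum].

4

Nuclei (vowels): u, i, i, a, u → 5 syllables.
V1 /u/ – V2 /i/: /k/ is a single consonant, so it becomes the next onset.
V2 /i/ – V3 /i/: /tmhw/; trying suffixes from longest down, /hw/ is the first permitted one, so coda /tm/ | onset /hw/.
V3 /i/ – V4 /a/: /hj/ — entire cluster is a permitted onset → onset /hj/, coda ∅.
V4 /a/ – V5 /u/: /jmkj/; trying suffixes from longest down, /kj/ is the first permitted one, so coda /jm/ | onset /kj/.
Putting it together: hu.kitm.hwi.hjajm.kjum.
The first /j/ is in the onset of syllable 4 (/hjajm/).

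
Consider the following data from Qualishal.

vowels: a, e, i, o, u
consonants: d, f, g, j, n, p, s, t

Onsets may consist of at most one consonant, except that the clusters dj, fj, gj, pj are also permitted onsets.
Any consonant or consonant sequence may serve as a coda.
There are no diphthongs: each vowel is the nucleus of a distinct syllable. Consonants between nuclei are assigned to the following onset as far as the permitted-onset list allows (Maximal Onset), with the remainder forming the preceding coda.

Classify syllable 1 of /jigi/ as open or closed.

Vowels present: i, i; each is a nucleus, giving 2 syllables.
/i…i/ gap (V1→V2): /g/ → onset of the next syllable (single consonants are always licit onsets).
So the parse is ji.gi.
Syllable 1 is /ji/; it ends in its nucleus with no coda, so it is open.

open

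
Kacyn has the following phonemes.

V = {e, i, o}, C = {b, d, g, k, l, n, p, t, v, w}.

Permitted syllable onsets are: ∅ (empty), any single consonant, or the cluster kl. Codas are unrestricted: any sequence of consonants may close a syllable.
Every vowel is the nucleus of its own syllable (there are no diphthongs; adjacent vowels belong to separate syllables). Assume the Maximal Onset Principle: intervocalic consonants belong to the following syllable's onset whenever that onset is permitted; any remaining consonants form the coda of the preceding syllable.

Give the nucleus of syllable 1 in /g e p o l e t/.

e

Nuclei (vowels): e, o, e → 3 syllables.
The first nucleus (vowel 1 from the left) is /e/.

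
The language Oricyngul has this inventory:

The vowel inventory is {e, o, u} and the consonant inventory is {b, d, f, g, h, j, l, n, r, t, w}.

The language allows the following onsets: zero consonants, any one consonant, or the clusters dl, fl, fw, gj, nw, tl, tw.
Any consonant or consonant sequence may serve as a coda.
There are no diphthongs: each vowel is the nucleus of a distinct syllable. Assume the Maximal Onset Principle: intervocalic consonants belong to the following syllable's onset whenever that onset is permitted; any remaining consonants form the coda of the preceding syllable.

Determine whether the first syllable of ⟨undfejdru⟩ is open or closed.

closed

The vowels are u, e, u — 3 nuclei, so 3 syllables.
V1 /u/ – V2 /e/: cluster /ndf/ — the longest permitted-onset suffix is /f/; onset = /f/, preceding coda = /nd/.
V2 /e/ – V3 /u/: /jdr/ splits as /jd/ + /r/ (/r/ is the longest suffix that is a licit onset).
Result: und.fejd.ru.
Syllable 1 is /und/ with coda /nd/, so it is closed.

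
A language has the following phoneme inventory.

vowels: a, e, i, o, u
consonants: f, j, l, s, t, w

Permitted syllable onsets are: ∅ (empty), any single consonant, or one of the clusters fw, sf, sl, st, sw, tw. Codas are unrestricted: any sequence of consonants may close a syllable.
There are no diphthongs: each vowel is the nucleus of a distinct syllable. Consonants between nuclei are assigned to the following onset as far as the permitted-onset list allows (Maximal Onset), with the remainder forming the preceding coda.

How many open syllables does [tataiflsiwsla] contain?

3

The vowels are a, a, i, i, a — 5 nuclei, so 5 syllables.
σ1/σ2 boundary: /t/ is a single consonant, so it becomes the next onset.
σ2/σ3 boundary: no consonants, so the boundary falls immediately after /a/.
σ3/σ4 boundary: /fls/ splits as /fl/ + /s/ (/s/ is the longest suffix that is a licit onset).
σ4/σ5 boundary: /wsl/; trying suffixes from longest down, /sl/ is the first permitted one, so coda /w/ | onset /sl/.
Syllabification: ta.ta.ifl.siw.sla.
Classifying each syllable: /ta/ (open), /ta/ (open), /ifl/ (closed), /siw/ (closed), /sla/ (open).
Open syllables: 3.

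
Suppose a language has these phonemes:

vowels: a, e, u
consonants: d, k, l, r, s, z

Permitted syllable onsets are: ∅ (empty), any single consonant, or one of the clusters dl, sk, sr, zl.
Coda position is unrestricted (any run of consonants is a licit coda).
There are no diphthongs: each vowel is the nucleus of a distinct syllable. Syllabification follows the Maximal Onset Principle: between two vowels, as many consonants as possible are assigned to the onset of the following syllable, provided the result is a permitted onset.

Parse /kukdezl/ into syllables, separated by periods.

Nuclei (vowels): u, e → 2 syllables.
Between /u/ (V1) and /e/ (V2): /kd/ — longest licit onset from the right is /d/, leaving /k/ as coda.

kuk.dezl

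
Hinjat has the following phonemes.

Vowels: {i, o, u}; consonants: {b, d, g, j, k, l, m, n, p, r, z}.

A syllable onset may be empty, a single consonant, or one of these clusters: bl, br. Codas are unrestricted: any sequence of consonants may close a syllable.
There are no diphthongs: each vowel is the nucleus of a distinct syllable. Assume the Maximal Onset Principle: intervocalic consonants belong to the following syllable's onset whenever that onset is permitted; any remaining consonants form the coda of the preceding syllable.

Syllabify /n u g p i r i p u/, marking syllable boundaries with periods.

The vowels are u, i, i, u — 4 nuclei, so 4 syllables.
V1 /u/ – V2 /i/: /gp/ splits as /g/ + /p/ (/p/ is the longest suffix that is a licit onset).
V2 /i/ – V3 /i/: just /r/ — single C goes to the following onset.
V3 /i/ – V4 /u/: /p/ → onset of the next syllable (single consonants are always licit onsets).

nug.pi.ri.pu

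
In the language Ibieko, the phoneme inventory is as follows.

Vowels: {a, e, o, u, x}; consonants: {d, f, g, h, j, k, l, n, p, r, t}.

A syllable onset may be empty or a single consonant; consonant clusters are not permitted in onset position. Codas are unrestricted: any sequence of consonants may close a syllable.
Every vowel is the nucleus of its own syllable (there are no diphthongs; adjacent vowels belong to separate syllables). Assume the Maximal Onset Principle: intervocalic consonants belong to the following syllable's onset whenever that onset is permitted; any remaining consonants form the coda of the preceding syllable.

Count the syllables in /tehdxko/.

The vowels are e, x, o — 3 nuclei, so 3 syllables.

3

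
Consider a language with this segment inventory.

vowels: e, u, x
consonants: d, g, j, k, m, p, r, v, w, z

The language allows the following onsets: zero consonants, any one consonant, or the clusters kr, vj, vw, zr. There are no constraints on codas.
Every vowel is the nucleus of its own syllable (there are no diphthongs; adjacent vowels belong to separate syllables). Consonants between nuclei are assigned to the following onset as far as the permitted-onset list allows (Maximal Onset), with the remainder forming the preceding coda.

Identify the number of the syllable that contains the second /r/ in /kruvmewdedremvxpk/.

Nuclei (vowels): u, e, e, e, x → 5 syllables.
σ1/σ2 boundary: cluster /vm/ — the longest permitted-onset suffix is /m/; onset = /m/, preceding coda = /v/.
σ2/σ3 boundary: /wd/ splits as /w/ + /d/ (/d/ is the longest suffix that is a licit onset).
σ3/σ4 boundary: /dr/; trying suffixes from longest down, /r/ is the first permitted one, so coda /d/ | onset /r/.
σ4/σ5 boundary: /mv/ splits as /m/ + /v/ (/v/ is the longest suffix that is a licit onset).
Syllabification: kruv.mew.ded.rem.vxpk.
The second /r/ is in the onset of syllable 4 (/rem/).

4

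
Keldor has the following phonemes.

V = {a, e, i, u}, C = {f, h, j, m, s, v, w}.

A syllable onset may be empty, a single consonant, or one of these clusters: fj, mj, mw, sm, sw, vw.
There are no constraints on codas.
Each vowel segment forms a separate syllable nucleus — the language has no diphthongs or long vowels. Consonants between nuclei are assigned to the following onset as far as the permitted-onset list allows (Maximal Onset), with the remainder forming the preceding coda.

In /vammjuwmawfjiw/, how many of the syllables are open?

Nuclei (vowels): a, u, a, i → 4 syllables.
/a…u/ gap (V1→V2): /mmj/ splits as /m/ + /mj/ (/mj/ is the longest suffix that is a licit onset).
/u…a/ gap (V2→V3): /wm/; trying suffixes from longest down, /m/ is the first permitted one, so coda /w/ | onset /m/.
/a…i/ gap (V3→V4): /wfj/; trying suffixes from longest down, /fj/ is the first permitted one, so coda /w/ | onset /fj/.
So the parse is vam.mjuw.maw.fjiw.
Classifying each syllable: /vam/ (closed), /mjuw/ (closed), /maw/ (closed), /fjiw/ (closed).
Open syllables: 0.

0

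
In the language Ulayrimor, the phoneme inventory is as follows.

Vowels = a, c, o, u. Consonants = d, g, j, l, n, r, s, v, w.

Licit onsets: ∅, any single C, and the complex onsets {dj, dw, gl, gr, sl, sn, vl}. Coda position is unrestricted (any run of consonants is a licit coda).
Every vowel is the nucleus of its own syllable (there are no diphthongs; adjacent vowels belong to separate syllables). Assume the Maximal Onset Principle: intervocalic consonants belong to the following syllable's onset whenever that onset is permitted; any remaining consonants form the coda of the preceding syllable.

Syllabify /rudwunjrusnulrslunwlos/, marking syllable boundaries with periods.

ru.dwunj.ru.snulr.slunw.los

The vowels are u, u, u, u, u, o — 6 nuclei, so 6 syllables.
/u…u/ gap (V1→V2): cluster /dw/ — /dw/ is itself a permitted onset, so the whole cluster goes right; preceding coda = ∅.
/u…u/ gap (V2→V3): /njr/ splits as /nj/ + /r/ (/r/ is the longest suffix that is a licit onset).
/u…u/ gap (V3→V4): cluster /sn/ — /sn/ is itself a permitted onset, so the whole cluster goes right; preceding coda = ∅.
/u…u/ gap (V4→V5): /lrsl/ — longest licit onset from the right is /sl/, leaving /lr/ as coda.
/u…o/ gap (V5→V6): /nwl/ splits as /nw/ + /l/ (/l/ is the longest suffix that is a licit onset).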